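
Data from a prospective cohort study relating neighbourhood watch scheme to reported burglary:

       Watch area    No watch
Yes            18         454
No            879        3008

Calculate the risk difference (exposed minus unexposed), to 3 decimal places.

-0.111

Reading the table with exposure as columns: a = 18 (Watch area, case), b = 879 (Watch area, non-case), c = 454 (No watch, case), d = 3008.
Risk in exposed = 18/897 = 0.020067; risk in unexposed = 454/3462 = 0.131138.
Risk difference = 0.020067 − 0.131138 = -0.111071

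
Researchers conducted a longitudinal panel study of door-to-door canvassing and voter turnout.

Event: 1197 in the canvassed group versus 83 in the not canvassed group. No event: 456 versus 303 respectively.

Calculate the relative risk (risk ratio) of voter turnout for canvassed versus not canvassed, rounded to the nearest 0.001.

From the description: a = 1197, b = 456, c = 83, d = 303.
Risk in exposed = 1197/1653 = 0.72414; risk in unexposed = 83/386 = 0.21503.
RR = 0.72414 / 0.21503 = 3.36768
The risk among the exposed is 3.37 times that among the unexposed.

3.368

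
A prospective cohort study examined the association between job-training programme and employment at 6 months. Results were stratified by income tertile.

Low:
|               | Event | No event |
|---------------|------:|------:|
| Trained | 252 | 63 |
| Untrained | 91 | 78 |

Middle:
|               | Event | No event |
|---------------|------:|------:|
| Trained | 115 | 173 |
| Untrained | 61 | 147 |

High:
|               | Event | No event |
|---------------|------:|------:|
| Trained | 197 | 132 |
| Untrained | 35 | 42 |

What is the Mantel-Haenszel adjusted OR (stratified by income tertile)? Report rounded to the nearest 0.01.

2.14

OR_MH = Σ(aᵢdᵢ/nᵢ) / Σ(bᵢcᵢ/nᵢ), where nᵢ is the stratum total.
Stratum 1 (Low): n = 484; a·d/n = 252·78/484 = 40.6116; b·c/n = 63·91/484 = 11.8450
Stratum 2 (Middle): n = 496; a·d/n = 115·147/496 = 34.0827; b·c/n = 173·61/496 = 21.2762
Stratum 3 (High): n = 406; a·d/n = 197·42/406 = 20.3793; b·c/n = 132·35/406 = 11.3793
OR_MH = (40.6116 + 34.0827 + 20.3793) / (11.8450 + 21.2762 + 11.3793) = 95.0735 / 44.5006 = 2.13646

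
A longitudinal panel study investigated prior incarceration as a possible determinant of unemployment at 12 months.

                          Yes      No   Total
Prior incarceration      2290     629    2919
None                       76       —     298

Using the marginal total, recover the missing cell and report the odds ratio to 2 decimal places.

10.63

The missing cell is in the unexposed row: 298 − 76 = 222.
So a = 2290, b = 629, c = 76, d = 222.
OR = (a·d)/(b·c) = (2290 × 222) / (629 × 76) = 508380 / 47804 = 10.63467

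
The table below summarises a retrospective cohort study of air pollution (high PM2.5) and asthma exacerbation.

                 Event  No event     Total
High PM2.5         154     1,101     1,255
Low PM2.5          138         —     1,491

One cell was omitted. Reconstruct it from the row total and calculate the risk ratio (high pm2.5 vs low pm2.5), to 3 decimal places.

1.326

The missing cell is in the unexposed row: 1491 − 138 = 1353.
So a = 154, b = 1101, c = 138, d = 1353.
RR = [a/(a+b)] / [c/(c+d)] = (154/1255) / (138/1491) = 0.12271/0.09256 = 1.32579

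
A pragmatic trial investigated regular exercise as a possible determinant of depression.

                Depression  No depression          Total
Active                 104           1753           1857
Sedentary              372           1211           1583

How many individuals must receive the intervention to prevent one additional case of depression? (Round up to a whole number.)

Risk in treated group = 104/1857 = 0.05600; risk in control = 372/1583 = 0.23500.
Absolute risk reduction = 0.23500 − 0.05600 = 0.17899
NNT = 1 / ARR = 1 / 0.17899 = 5.587 → round up → 6

6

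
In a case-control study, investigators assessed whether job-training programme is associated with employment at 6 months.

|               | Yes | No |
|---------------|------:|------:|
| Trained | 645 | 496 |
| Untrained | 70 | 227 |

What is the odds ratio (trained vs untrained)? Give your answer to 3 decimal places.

4.217

Cells: a = 645, b = 496, c = 70, d = 227.
OR = (a·d)/(b·c) = (645 × 227) / (496 × 70) = 146415 / 34720 = 4.21702
The odds of employment at 6 months are about 4.22 times as high in the trained group.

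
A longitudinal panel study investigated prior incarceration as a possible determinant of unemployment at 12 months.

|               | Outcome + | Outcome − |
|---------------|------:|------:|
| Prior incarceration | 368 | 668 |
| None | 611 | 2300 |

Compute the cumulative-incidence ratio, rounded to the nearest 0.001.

Cells: a = 368, b = 668, c = 611, d = 2300.
Risk in exposed = 368/1036 = 0.35521; risk in unexposed = 611/2911 = 0.20989.
RR = 0.35521 / 0.20989 = 1.69235
The risk among the exposed is 1.69 times that among the unexposed.

1.692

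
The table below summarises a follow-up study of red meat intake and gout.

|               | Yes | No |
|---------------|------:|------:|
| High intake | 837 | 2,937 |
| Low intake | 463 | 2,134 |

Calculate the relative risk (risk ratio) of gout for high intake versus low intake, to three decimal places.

1.244

Cells: a = 837, b = 2937, c = 463, d = 2134.
Risk in exposed = 837/3774 = 0.22178; risk in unexposed = 463/2597 = 0.17828.
RR = 0.22178 / 0.17828 = 1.24398
The risk among the exposed is 1.24 times that among the unexposed.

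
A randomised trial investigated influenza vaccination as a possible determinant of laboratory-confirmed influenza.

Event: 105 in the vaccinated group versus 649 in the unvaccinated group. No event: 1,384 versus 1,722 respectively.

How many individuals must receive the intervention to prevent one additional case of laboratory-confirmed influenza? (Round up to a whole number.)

5

Risk in treated group = 105/1489 = 0.07052; risk in control = 649/2371 = 0.27372.
Absolute risk reduction = 0.27372 − 0.07052 = 0.20321
NNT = 1 / ARR = 1 / 0.20321 = 4.921 → round up → 5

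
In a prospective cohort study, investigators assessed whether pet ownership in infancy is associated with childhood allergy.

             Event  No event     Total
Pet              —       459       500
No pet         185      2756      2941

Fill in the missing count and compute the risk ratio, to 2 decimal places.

The missing cell is in the exposed row: 500 − 459 = 41.
So a = 41, b = 459, c = 185, d = 2756.
RR = [a/(a+b)] / [c/(c+d)] = (41/500) / (185/2941) = 0.08200/0.06290 = 1.30358

1.30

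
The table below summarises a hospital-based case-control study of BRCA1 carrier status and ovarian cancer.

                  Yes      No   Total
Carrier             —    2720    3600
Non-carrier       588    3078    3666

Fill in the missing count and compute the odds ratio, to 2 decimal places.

The missing cell is in the exposed row: 3600 − 2720 = 880.
So a = 880, b = 2720, c = 588, d = 3078.
OR = (a·d)/(b·c) = (880 × 3078) / (2720 × 588) = 2708640 / 1599360 = 1.69358

1.69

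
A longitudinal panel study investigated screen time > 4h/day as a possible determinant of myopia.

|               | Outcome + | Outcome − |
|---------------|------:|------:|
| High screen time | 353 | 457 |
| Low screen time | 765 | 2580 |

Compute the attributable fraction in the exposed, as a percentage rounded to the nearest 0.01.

47.52

Cells: a = 353, b = 457, c = 765, d = 2580.
Risk in exposed = 353/810 = 0.43580; risk in unexposed = 765/3345 = 0.22870.
RR = 0.43580/0.22870 = 1.90557
AR% = (RR − 1)/RR × 100 = (1.90557 − 1)/1.90557 × 100 = 47.5222%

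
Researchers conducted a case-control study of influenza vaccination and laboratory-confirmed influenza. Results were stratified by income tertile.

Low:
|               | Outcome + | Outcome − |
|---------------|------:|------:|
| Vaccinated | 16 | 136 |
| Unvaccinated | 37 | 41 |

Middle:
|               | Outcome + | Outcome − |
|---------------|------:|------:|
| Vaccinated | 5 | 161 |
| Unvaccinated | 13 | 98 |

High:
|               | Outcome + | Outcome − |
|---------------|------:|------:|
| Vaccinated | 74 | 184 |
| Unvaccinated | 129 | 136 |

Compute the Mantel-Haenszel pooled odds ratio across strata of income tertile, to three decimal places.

0.319

OR_MH = Σ(aᵢdᵢ/nᵢ) / Σ(bᵢcᵢ/nᵢ), where nᵢ is the stratum total.
Stratum 1 (Low): n = 230; a·d/n = 16·41/230 = 2.8522; b·c/n = 136·37/230 = 21.8783
Stratum 2 (Middle): n = 277; a·d/n = 5·98/277 = 1.7690; b·c/n = 161·13/277 = 7.5560
Stratum 3 (High): n = 523; a·d/n = 74·136/523 = 19.2428; b·c/n = 184·129/523 = 45.3843
OR_MH = (2.8522 + 1.7690 + 19.2428) / (21.8783 + 7.5560 + 45.3843) = 23.8640 / 74.8185 = 0.31896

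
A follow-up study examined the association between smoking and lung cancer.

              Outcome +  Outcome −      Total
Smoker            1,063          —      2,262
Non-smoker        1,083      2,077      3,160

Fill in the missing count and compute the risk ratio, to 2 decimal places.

The missing cell is in the exposed row: 2262 − 1063 = 1199.
So a = 1063, b = 1199, c = 1083, d = 2077.
RR = [a/(a+b)] / [c/(c+d)] = (1063/2262) / (1083/3160) = 0.46994/0.34272 = 1.37120

1.37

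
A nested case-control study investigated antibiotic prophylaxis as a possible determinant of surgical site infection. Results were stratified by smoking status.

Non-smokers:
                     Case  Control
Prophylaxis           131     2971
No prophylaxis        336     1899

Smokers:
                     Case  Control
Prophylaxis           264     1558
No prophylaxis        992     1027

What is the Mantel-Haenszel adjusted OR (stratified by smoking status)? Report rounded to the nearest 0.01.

0.20

OR_MH = Σ(aᵢdᵢ/nᵢ) / Σ(bᵢcᵢ/nᵢ), where nᵢ is the stratum total.
Stratum 1 (Non-smokers): n = 5337; a·d/n = 131·1899/5337 = 46.6121; b·c/n = 2971·336/5337 = 187.0444
Stratum 2 (Smokers): n = 3841; a·d/n = 264·1027/3841 = 70.5879; b·c/n = 1558·992/3841 = 402.3785
OR_MH = (46.6121 + 70.5879) / (187.0444 + 402.3785) = 117.2000 / 589.4230 = 0.19884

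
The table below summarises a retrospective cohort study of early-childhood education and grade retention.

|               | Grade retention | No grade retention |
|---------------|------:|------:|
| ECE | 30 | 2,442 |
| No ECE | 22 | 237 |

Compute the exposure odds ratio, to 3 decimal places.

0.132

Cells: a = 30, b = 2442, c = 22, d = 237.
OR = (a·d)/(b·c) = (30 × 237) / (2442 × 22) = 7110 / 53724 = 0.13234
Exposure is associated with lower odds of grade retention (OR = 0.13 < 1).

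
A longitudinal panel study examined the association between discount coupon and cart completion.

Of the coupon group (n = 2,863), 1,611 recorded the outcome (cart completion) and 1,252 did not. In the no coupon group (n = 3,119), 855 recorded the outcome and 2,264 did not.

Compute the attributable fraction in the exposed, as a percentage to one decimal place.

51.3

From the description: a = 1611, b = 1252, c = 855, d = 2264.
Risk in exposed = 1611/2863 = 0.56270; risk in unexposed = 855/3119 = 0.27413.
RR = 0.56270/0.27413 = 2.05269
AR% = (RR − 1)/RR × 100 = (2.05269 − 1)/2.05269 × 100 = 51.2834%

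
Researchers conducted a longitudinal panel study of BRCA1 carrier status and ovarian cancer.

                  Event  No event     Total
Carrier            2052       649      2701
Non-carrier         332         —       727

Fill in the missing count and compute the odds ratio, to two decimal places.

3.76

The missing cell is in the unexposed row: 727 − 332 = 395.
So a = 2052, b = 649, c = 332, d = 395.
OR = (a·d)/(b·c) = (2052 × 395) / (649 × 332) = 810540 / 215468 = 3.76177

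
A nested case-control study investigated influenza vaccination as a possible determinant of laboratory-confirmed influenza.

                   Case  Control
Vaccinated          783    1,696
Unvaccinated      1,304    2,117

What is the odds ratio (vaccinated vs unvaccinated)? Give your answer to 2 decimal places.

Cells: a = 783, b = 1696, c = 1304, d = 2117.
OR = (a·d)/(b·c) = (783 × 2117) / (1696 × 1304) = 1657611 / 2211584 = 0.74951
Exposure is associated with lower odds of laboratory-confirmed influenza (OR = 0.75 < 1).

0.75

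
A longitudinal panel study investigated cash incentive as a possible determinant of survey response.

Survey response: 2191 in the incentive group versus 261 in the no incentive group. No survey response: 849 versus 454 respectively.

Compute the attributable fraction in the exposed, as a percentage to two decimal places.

49.35

From the description: a = 2191, b = 849, c = 261, d = 454.
Risk in exposed = 2191/3040 = 0.72072; risk in unexposed = 261/715 = 0.36503.
RR = 0.72072/0.36503 = 1.97440
AR% = (RR − 1)/RR × 100 = (1.97440 − 1)/1.97440 × 100 = 49.3516%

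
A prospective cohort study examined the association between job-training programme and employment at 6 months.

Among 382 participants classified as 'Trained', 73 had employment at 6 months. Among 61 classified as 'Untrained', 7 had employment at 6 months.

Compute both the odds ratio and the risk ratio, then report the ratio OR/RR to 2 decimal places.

From the description: a = 73, b = 309, c = 7, d = 54.
OR = (73·54)/(309·7) = 3942/2163 = 1.82247
Risk in exposed = 73/382 = 0.19110; risk in unexposed = 7/61 = 0.11475; RR = 1.66530
OR/RR = 1.82247 / 1.66530 = 1.09438
The outcome is not rare, so the OR lies further from 1 than the RR.

1.09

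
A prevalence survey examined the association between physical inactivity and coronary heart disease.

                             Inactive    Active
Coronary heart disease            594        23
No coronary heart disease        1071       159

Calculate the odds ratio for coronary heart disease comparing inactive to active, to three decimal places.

3.834

Reading the table with exposure as columns: a = 594 (Inactive, case), b = 1071 (Inactive, non-case), c = 23 (Active, case), d = 159.
OR = (a·d)/(b·c) = (594 × 159) / (1071 × 23) = 94446 / 24633 = 3.83412
The odds of coronary heart disease are about 3.83 times as high in the inactive group.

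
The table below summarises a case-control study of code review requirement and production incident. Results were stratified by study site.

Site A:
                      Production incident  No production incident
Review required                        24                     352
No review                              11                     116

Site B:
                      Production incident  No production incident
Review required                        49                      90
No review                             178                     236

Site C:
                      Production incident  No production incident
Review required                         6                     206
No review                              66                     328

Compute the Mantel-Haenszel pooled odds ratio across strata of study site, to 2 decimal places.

OR_MH = Σ(aᵢdᵢ/nᵢ) / Σ(bᵢcᵢ/nᵢ), where nᵢ is the stratum total.
Stratum 1 (Site A): n = 503; a·d/n = 24·116/503 = 5.5348; b·c/n = 352·11/503 = 7.6978
Stratum 2 (Site B): n = 553; a·d/n = 49·236/553 = 20.9114; b·c/n = 90·178/553 = 28.9693
Stratum 3 (Site C): n = 606; a·d/n = 6·328/606 = 3.2475; b·c/n = 206·66/606 = 22.4356
OR_MH = (5.5348 + 20.9114 + 3.2475) / (7.6978 + 28.9693 + 22.4356) = 29.6937 / 59.1027 = 0.50241

0.50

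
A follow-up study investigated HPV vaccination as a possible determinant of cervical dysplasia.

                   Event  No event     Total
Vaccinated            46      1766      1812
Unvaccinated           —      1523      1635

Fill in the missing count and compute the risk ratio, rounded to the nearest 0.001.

The missing cell is in the unexposed row: 1635 − 1523 = 112.
So a = 46, b = 1766, c = 112, d = 1523.
RR = [a/(a+b)] / [c/(c+d)] = (46/1812) / (112/1635) = 0.02539/0.06850 = 0.37059

0.371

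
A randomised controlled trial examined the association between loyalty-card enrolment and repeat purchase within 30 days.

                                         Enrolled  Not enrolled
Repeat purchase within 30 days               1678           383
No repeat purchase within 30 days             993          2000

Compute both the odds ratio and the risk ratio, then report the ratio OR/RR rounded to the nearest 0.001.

Reading the table with exposure as columns: a = 1678 (Enrolled, case), b = 993 (Enrolled, non-case), c = 383 (Not enrolled, case), d = 2000.
OR = (1678·2000)/(993·383) = 3356000/380319 = 8.82417
Risk in exposed = 1678/2671 = 0.62823; risk in unexposed = 383/2383 = 0.16072; RR = 3.90880
OR/RR = 8.82417 / 3.90880 = 2.25751
The outcome is not rare, so the OR lies further from 1 than the RR.

2.258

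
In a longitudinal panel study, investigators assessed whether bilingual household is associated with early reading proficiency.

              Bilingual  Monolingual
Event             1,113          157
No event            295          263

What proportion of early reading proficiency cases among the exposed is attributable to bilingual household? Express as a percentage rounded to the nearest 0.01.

Reading the table with exposure as columns: a = 1113 (Bilingual, case), b = 295 (Bilingual, non-case), c = 157 (Monolingual, case), d = 263.
Risk in exposed = 1113/1408 = 0.79048; risk in unexposed = 157/420 = 0.37381.
RR = 0.79048/0.37381 = 2.11467
AR% = (RR − 1)/RR × 100 = (2.11467 − 1)/2.11467 × 100 = 52.7112%

52.71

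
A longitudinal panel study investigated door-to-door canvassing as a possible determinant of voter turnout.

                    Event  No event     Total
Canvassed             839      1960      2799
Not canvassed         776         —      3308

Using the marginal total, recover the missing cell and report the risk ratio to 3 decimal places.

The missing cell is in the unexposed row: 3308 − 776 = 2532.
So a = 839, b = 1960, c = 776, d = 2532.
RR = [a/(a+b)] / [c/(c+d)] = (839/2799) / (776/3308) = 0.29975/0.23458 = 1.27780

1.278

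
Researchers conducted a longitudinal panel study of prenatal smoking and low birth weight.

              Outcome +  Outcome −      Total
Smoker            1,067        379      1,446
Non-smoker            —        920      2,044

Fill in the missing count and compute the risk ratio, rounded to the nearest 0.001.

1.342

The missing cell is in the unexposed row: 2044 − 920 = 1124.
So a = 1067, b = 379, c = 1124, d = 920.
RR = [a/(a+b)] / [c/(c+d)] = (1067/1446) / (1124/2044) = 0.73790/0.54990 = 1.34187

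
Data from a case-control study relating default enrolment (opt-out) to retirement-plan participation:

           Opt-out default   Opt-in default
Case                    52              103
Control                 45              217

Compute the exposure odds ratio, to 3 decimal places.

Reading the table with exposure as columns: a = 52 (Opt-out default, case), b = 45 (Opt-out default, non-case), c = 103 (Opt-in default, case), d = 217.
OR = (a·d)/(b·c) = (52 × 217) / (45 × 103) = 11284 / 4635 = 2.43452
The odds of retirement-plan participation are about 2.43 times as high in the opt-out default group.

2.435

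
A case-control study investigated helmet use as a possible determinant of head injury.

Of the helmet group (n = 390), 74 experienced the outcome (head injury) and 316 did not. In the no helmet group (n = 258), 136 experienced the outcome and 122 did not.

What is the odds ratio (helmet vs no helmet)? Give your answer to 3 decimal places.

0.210

From the description: a = 74, b = 316, c = 136, d = 122.
OR = (a·d)/(b·c) = (74 × 122) / (316 × 136) = 9028 / 42976 = 0.21007
Exposure is associated with lower odds of head injury (OR = 0.21 < 1).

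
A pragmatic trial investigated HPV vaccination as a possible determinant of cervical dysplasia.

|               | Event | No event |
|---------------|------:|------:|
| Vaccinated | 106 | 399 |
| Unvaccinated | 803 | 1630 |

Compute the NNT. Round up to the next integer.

9

Risk in treated group = 106/505 = 0.20990; risk in control = 803/2433 = 0.33005.
Absolute risk reduction = 0.33005 − 0.20990 = 0.12014
NNT = 1 / ARR = 1 / 0.12014 = 8.323 → round up → 9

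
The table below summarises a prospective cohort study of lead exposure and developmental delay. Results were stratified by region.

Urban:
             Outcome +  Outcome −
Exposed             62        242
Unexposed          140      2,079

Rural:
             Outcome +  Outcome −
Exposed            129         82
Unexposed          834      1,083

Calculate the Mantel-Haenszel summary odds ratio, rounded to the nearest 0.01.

2.56

OR_MH = Σ(aᵢdᵢ/nᵢ) / Σ(bᵢcᵢ/nᵢ), where nᵢ is the stratum total.
Stratum 1 (Urban): n = 2523; a·d/n = 62·2079/2523 = 51.0892; b·c/n = 242·140/2523 = 13.4285
Stratum 2 (Rural): n = 2128; a·d/n = 129·1083/2128 = 65.6518; b·c/n = 82·834/2128 = 32.1372
OR_MH = (51.0892 + 65.6518) / (13.4285 + 32.1372) = 116.7410 / 45.5657 = 2.56204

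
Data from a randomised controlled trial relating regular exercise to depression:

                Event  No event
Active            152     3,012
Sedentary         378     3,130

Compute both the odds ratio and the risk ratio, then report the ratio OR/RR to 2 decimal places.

Cells: a = 152, b = 3012, c = 378, d = 3130.
OR = (152·3130)/(3012·378) = 475760/1138536 = 0.41787
Risk in exposed = 152/3164 = 0.04804; risk in unexposed = 378/3508 = 0.10775; RR = 0.44584
OR/RR = 0.41787 / 0.44584 = 0.93727
The outcome is not rare, so the OR lies further from 1 than the RR.

0.94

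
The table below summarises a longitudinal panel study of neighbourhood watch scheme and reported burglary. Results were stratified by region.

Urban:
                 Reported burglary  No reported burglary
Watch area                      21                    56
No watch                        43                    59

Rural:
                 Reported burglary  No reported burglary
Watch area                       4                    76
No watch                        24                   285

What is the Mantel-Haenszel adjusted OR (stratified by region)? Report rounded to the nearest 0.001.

OR_MH = Σ(aᵢdᵢ/nᵢ) / Σ(bᵢcᵢ/nᵢ), where nᵢ is the stratum total.
Stratum 1 (Urban): n = 179; a·d/n = 21·59/179 = 6.9218; b·c/n = 56·43/179 = 13.4525
Stratum 2 (Rural): n = 389; a·d/n = 4·285/389 = 2.9306; b·c/n = 76·24/389 = 4.6889
OR_MH = (6.9218 + 2.9306) / (13.4525 + 4.6889) = 9.8524 / 18.1415 = 0.54309

0.543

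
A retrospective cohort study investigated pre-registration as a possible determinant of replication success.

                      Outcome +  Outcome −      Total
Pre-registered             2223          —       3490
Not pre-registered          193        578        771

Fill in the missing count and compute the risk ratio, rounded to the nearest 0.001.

The missing cell is in the exposed row: 3490 − 2223 = 1267.
So a = 2223, b = 1267, c = 193, d = 578.
RR = [a/(a+b)] / [c/(c+d)] = (2223/3490) / (193/771) = 0.63696/0.25032 = 2.54455

2.545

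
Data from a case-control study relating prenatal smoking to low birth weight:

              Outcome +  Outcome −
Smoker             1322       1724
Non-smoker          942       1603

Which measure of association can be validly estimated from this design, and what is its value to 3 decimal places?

Cells: a = 1322, b = 1724, c = 942, d = 1603.
This is a case-control study: participants were sampled on outcome status, so risks in the source population cannot be estimated directly — relative risk is not valid here. The odds ratio is the appropriate measure.
OR = (a·d)/(b·c) = (1322 × 1603) / (1724 × 942) = 2119166 / 1624008 = 1.30490

1.305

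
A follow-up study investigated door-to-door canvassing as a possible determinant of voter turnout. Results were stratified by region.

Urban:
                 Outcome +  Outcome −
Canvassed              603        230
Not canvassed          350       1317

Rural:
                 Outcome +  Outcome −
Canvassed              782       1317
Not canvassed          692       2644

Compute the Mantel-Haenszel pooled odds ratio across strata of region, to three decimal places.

3.492

OR_MH = Σ(aᵢdᵢ/nᵢ) / Σ(bᵢcᵢ/nᵢ), where nᵢ is the stratum total.
Stratum 1 (Urban): n = 2500; a·d/n = 603·1317/2500 = 317.6604; b·c/n = 230·350/2500 = 32.2000
Stratum 2 (Rural): n = 5435; a·d/n = 782·2644/5435 = 380.4247; b·c/n = 1317·692/5435 = 167.6843
OR_MH = (317.6604 + 380.4247) / (32.2000 + 167.6843) = 698.0851 / 199.8843 = 3.49245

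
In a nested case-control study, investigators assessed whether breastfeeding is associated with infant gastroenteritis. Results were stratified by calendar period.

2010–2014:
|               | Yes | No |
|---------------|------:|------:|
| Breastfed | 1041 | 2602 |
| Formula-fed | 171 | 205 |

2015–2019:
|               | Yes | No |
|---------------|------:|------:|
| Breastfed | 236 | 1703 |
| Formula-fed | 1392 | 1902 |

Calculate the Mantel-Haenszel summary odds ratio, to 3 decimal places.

OR_MH = Σ(aᵢdᵢ/nᵢ) / Σ(bᵢcᵢ/nᵢ), where nᵢ is the stratum total.
Stratum 1 (2010–2014): n = 4019; a·d/n = 1041·205/4019 = 53.0990; b·c/n = 2602·171/4019 = 110.7096
Stratum 2 (2015–2019): n = 5233; a·d/n = 236·1902/5233 = 85.7772; b·c/n = 1703·1392/5233 = 453.0052
OR_MH = (53.0990 + 85.7772) / (110.7096 + 453.0052) = 138.8762 / 563.7148 = 0.24636

0.246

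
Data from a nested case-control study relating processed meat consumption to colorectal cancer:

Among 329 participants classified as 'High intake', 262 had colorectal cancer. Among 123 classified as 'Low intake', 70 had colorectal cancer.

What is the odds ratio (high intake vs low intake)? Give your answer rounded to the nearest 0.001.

From the description: a = 262, b = 67, c = 70, d = 53.
OR = (a·d)/(b·c) = (262 × 53) / (67 × 70) = 13886 / 4690 = 2.96077
The odds of colorectal cancer are about 2.96 times as high in the high intake group.

2.961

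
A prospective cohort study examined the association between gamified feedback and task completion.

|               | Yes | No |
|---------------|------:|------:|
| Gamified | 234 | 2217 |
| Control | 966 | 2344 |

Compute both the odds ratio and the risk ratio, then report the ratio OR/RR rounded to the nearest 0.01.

Cells: a = 234, b = 2217, c = 966, d = 2344.
OR = (234·2344)/(2217·966) = 548496/2141622 = 0.25611
Risk in exposed = 234/2451 = 0.09547; risk in unexposed = 966/3310 = 0.29184; RR = 0.32713
OR/RR = 0.25611 / 0.32713 = 0.78290
The outcome is not rare, so the OR lies further from 1 than the RR.

0.78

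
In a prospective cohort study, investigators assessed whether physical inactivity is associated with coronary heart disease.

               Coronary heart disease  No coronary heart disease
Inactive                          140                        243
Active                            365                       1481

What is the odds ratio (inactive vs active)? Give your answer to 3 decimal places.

Cells: a = 140, b = 243, c = 365, d = 1481.
OR = (a·d)/(b·c) = (140 × 1481) / (243 × 365) = 207340 / 88695 = 2.33767
The odds of coronary heart disease are about 2.34 times as high in the inactive group.

2.338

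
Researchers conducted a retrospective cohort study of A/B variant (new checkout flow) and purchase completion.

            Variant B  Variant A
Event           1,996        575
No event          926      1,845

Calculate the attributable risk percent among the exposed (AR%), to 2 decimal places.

Reading the table with exposure as columns: a = 1996 (Variant B, case), b = 926 (Variant B, non-case), c = 575 (Variant A, case), d = 1845.
Risk in exposed = 1996/2922 = 0.68309; risk in unexposed = 575/2420 = 0.23760.
RR = 0.68309/0.23760 = 2.87493
AR% = (RR − 1)/RR × 100 = (2.87493 − 1)/2.87493 × 100 = 65.2166%

65.22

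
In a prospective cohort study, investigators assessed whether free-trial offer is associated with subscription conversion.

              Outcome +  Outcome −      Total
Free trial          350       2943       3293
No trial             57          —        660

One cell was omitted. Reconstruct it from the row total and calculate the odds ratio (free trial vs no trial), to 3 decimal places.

The missing cell is in the unexposed row: 660 − 57 = 603.
So a = 350, b = 2943, c = 57, d = 603.
OR = (a·d)/(b·c) = (350 × 603) / (2943 × 57) = 211050 / 167751 = 1.25811

1.258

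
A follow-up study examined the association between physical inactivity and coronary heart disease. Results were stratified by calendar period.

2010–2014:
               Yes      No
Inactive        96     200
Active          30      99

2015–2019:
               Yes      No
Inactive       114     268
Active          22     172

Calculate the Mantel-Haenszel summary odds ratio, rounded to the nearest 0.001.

OR_MH = Σ(aᵢdᵢ/nᵢ) / Σ(bᵢcᵢ/nᵢ), where nᵢ is the stratum total.
Stratum 1 (2010–2014): n = 425; a·d/n = 96·99/425 = 22.3624; b·c/n = 200·30/425 = 14.1176
Stratum 2 (2015–2019): n = 576; a·d/n = 114·172/576 = 34.0417; b·c/n = 268·22/576 = 10.2361
OR_MH = (22.3624 + 34.0417) / (14.1176 + 10.2361) = 56.4040 / 24.3538 = 2.31603

2.316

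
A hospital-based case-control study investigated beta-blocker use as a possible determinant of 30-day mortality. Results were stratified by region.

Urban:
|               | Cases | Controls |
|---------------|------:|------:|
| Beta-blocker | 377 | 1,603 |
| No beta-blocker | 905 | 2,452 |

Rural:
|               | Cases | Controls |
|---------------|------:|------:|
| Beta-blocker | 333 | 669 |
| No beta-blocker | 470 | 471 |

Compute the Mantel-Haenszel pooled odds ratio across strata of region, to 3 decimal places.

0.586

OR_MH = Σ(aᵢdᵢ/nᵢ) / Σ(bᵢcᵢ/nᵢ), where nᵢ is the stratum total.
Stratum 1 (Urban): n = 5337; a·d/n = 377·2452/5337 = 173.2067; b·c/n = 1603·905/5337 = 271.8222
Stratum 2 (Rural): n = 1943; a·d/n = 333·471/1943 = 80.7221; b·c/n = 669·470/1943 = 161.8271
OR_MH = (173.2067 + 80.7221) / (271.8222 + 161.8271) = 253.9287 / 433.6493 = 0.58556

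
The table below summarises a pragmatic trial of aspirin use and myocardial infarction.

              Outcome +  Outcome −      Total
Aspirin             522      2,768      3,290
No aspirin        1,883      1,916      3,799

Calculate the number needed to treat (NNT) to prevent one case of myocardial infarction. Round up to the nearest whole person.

Risk in treated group = 522/3290 = 0.15866; risk in control = 1883/3799 = 0.49566.
Absolute risk reduction = 0.49566 − 0.15866 = 0.33699
NNT = 1 / ARR = 1 / 0.33699 = 2.967 → round up → 3

3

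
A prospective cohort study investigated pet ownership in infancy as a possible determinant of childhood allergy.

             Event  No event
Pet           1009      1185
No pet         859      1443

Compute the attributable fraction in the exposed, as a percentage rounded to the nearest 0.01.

Cells: a = 1009, b = 1185, c = 859, d = 1443.
Risk in exposed = 1009/2194 = 0.45989; risk in unexposed = 859/2302 = 0.37315.
RR = 0.45989/0.37315 = 1.23244
AR% = (RR − 1)/RR × 100 = (1.23244 − 1)/1.23244 × 100 = 18.8603%

18.86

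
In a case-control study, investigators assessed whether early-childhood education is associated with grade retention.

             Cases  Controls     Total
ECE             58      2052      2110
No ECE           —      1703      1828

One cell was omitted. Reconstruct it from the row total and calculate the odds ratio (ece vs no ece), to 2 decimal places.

0.39

The missing cell is in the unexposed row: 1828 − 1703 = 125.
So a = 58, b = 2052, c = 125, d = 1703.
OR = (a·d)/(b·c) = (58 × 1703) / (2052 × 125) = 98774 / 256500 = 0.38508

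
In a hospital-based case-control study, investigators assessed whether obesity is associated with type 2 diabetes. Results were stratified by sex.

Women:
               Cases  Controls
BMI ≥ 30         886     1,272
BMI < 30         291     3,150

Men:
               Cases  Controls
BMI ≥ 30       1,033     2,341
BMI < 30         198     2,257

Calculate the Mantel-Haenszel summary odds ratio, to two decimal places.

OR_MH = Σ(aᵢdᵢ/nᵢ) / Σ(bᵢcᵢ/nᵢ), where nᵢ is the stratum total.
Stratum 1 (Women): n = 5599; a·d/n = 886·3150/5599 = 498.4640; b·c/n = 1272·291/5599 = 66.1104
Stratum 2 (Men): n = 5829; a·d/n = 1033·2257/5829 = 399.9796; b·c/n = 2341·198/5829 = 79.5193
OR_MH = (498.4640 + 399.9796) / (66.1104 + 79.5193) = 898.4436 / 145.6297 = 6.16937

6.17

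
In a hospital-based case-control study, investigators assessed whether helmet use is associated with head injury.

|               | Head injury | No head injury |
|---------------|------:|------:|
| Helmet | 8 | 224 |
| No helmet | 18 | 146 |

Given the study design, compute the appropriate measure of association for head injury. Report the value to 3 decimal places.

Cells: a = 8, b = 224, c = 18, d = 146.
This is a hospital-based case-control study: participants were sampled on outcome status, so risks in the source population cannot be estimated directly — relative risk is not valid here. The odds ratio is the appropriate measure.
OR = (a·d)/(b·c) = (8 × 146) / (224 × 18) = 1168 / 4032 = 0.28968

0.290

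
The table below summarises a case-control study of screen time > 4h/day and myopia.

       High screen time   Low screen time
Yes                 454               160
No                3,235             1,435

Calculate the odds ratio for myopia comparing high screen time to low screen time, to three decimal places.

1.259

Reading the table with exposure as columns: a = 454 (High screen time, case), b = 3235 (High screen time, non-case), c = 160 (Low screen time, case), d = 1435.
OR = (a·d)/(b·c) = (454 × 1435) / (3235 × 160) = 651490 / 517600 = 1.25867
The odds of myopia are about 1.26 times as high in the high screen time group.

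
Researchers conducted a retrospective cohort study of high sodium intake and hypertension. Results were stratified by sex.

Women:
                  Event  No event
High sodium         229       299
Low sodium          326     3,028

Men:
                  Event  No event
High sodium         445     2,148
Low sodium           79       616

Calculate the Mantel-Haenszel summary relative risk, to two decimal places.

RR_MH = Σ(aᵢ·n₀ᵢ/nᵢ) / Σ(cᵢ·n₁ᵢ/nᵢ), with n₁ᵢ = aᵢ+bᵢ (exposed), n₀ᵢ = cᵢ+dᵢ (unexposed), nᵢ = n₁ᵢ+n₀ᵢ.
Stratum 1 (Women): n₁ = 528, n₀ = 3354, n = 3882; a·n₀/n = 229·3354/3882 = 197.8532; c·n₁/n = 326·528/3882 = 44.3400
Stratum 2 (Men): n₁ = 2593, n₀ = 695, n = 3288; a·n₀/n = 445·695/3288 = 94.0617; c·n₁/n = 79·2593/3288 = 62.3014
RR_MH = (197.8532 + 94.0617) / (44.3400 + 62.3014) = 291.9149 / 106.6414 = 2.73735

2.74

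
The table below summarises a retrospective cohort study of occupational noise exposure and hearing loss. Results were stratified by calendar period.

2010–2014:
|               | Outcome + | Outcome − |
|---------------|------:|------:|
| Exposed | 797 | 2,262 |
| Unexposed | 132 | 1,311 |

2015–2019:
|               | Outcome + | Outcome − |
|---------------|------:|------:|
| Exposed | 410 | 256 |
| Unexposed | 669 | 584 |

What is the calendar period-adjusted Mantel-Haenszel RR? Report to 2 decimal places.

RR_MH = Σ(aᵢ·n₀ᵢ/nᵢ) / Σ(cᵢ·n₁ᵢ/nᵢ), with n₁ᵢ = aᵢ+bᵢ (exposed), n₀ᵢ = cᵢ+dᵢ (unexposed), nᵢ = n₁ᵢ+n₀ᵢ.
Stratum 1 (2010–2014): n₁ = 3059, n₀ = 1443, n = 4502; a·n₀/n = 797·1443/4502 = 255.4578; c·n₁/n = 132·3059/4502 = 89.6908
Stratum 2 (2015–2019): n₁ = 666, n₀ = 1253, n = 1919; a·n₀/n = 410·1253/1919 = 267.7071; c·n₁/n = 669·666/1919 = 232.1803
RR_MH = (255.4578 + 267.7071) / (89.6908 + 232.1803) = 523.1649 / 321.8711 = 1.62539

1.63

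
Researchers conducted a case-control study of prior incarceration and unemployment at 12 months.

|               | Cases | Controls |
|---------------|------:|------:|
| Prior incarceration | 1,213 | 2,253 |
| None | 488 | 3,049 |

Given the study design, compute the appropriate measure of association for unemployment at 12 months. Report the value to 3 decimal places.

Cells: a = 1213, b = 2253, c = 488, d = 3049.
This is a case-control study: participants were sampled on outcome status, so risks in the source population cannot be estimated directly — relative risk is not valid here. The odds ratio is the appropriate measure.
OR = (a·d)/(b·c) = (1213 × 3049) / (2253 × 488) = 3698437 / 1099464 = 3.36385

3.364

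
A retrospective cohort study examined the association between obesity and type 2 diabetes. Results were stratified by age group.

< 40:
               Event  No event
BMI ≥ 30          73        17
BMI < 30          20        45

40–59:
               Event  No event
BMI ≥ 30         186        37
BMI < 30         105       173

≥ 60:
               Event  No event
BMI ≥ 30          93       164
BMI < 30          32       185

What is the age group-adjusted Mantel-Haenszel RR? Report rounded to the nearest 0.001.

2.330

RR_MH = Σ(aᵢ·n₀ᵢ/nᵢ) / Σ(cᵢ·n₁ᵢ/nᵢ), with n₁ᵢ = aᵢ+bᵢ (exposed), n₀ᵢ = cᵢ+dᵢ (unexposed), nᵢ = n₁ᵢ+n₀ᵢ.
Stratum 1 (< 40): n₁ = 90, n₀ = 65, n = 155; a·n₀/n = 73·65/155 = 30.6129; c·n₁/n = 20·90/155 = 11.6129
Stratum 2 (40–59): n₁ = 223, n₀ = 278, n = 501; a·n₀/n = 186·278/501 = 103.2096; c·n₁/n = 105·223/501 = 46.7365
Stratum 3 (≥ 60): n₁ = 257, n₀ = 217, n = 474; a·n₀/n = 93·217/474 = 42.5759; c·n₁/n = 32·257/474 = 17.3502
RR_MH = (30.6129 + 103.2096 + 42.5759) / (11.6129 + 46.7365 + 17.3502) = 176.3984 / 75.6996 = 2.33024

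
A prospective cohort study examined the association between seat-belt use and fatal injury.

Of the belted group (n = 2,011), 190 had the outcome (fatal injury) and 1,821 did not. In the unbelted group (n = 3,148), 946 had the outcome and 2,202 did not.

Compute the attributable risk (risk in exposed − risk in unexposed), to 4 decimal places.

-0.2060

From the description: a = 190, b = 1821, c = 946, d = 2202.
Risk in exposed = 190/2011 = 0.094480; risk in unexposed = 946/3148 = 0.300508.
Risk difference = 0.094480 − 0.300508 = -0.206028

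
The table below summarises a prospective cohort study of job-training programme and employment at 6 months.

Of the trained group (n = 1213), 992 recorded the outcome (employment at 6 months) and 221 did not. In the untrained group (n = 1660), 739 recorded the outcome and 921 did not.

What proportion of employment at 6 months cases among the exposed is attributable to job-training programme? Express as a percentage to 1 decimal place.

From the description: a = 992, b = 221, c = 739, d = 921.
Risk in exposed = 992/1213 = 0.81781; risk in unexposed = 739/1660 = 0.44518.
RR = 0.81781/0.44518 = 1.83702
AR% = (RR − 1)/RR × 100 = (1.83702 − 1)/1.83702 × 100 = 45.5641%

45.6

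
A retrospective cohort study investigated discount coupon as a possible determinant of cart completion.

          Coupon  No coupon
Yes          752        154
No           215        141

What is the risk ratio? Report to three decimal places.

Reading the table with exposure as columns: a = 752 (Coupon, case), b = 215 (Coupon, non-case), c = 154 (No coupon, case), d = 141.
Risk in exposed = 752/967 = 0.77766; risk in unexposed = 154/295 = 0.52203.
RR = 0.77766 / 0.52203 = 1.48968
The risk among the exposed is 1.49 times that among the unexposed.

1.490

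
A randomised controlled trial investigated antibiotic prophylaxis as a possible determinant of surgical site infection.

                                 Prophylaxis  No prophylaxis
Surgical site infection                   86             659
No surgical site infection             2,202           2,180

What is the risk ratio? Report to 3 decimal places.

0.162

Reading the table with exposure as columns: a = 86 (Prophylaxis, case), b = 2202 (Prophylaxis, non-case), c = 659 (No prophylaxis, case), d = 2180.
Risk in exposed = 86/2288 = 0.03759; risk in unexposed = 659/2839 = 0.23212.
RR = 0.03759 / 0.23212 = 0.16193
The risk is 84% lower among the exposed than among the unexposed.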